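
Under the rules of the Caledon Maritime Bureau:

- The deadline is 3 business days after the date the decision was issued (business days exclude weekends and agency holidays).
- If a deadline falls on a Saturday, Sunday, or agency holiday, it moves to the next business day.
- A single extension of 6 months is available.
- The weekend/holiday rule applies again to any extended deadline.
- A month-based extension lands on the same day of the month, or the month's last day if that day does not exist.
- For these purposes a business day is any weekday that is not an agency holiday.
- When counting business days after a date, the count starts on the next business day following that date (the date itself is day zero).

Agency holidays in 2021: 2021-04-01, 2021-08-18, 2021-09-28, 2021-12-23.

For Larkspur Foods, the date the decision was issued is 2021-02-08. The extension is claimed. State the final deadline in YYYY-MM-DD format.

2021-08-11

Counting 3 business days after 2021-02-08 (skipping weekends and listed holidays) reaches 2021-02-11.
2021-02-11 falls on a Thursday, which is a business day, so no adjustment is needed.
Add 6 months to 2021-02-11: 2021-08-11.
Since 2021-08-11 is a Wednesday and not a holiday, the date is unchanged.
Deadline: 2021-08-11.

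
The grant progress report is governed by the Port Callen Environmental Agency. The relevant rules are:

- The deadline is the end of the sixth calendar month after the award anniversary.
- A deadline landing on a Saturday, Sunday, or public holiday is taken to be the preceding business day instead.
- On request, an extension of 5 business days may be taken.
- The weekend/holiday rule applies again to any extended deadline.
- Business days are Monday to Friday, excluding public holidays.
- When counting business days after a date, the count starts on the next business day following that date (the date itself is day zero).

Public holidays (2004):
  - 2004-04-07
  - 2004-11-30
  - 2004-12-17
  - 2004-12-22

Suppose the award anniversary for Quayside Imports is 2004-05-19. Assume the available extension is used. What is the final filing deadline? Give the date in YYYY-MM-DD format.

The sixth month after 2004-05-19 is November 2004, whose last day is 2004-11-30.
2004-11-30 is a listed holiday, so it moves to the preceding business day, 2004-11-29 (Monday).
Applying the 5-business-day extension: 5 business days after 2004-11-29 is 2004-12-07.
Since 2004-12-07 is a Tuesday and not a holiday, the date is unchanged.
Final deadline: 2004-12-07.

2004-12-07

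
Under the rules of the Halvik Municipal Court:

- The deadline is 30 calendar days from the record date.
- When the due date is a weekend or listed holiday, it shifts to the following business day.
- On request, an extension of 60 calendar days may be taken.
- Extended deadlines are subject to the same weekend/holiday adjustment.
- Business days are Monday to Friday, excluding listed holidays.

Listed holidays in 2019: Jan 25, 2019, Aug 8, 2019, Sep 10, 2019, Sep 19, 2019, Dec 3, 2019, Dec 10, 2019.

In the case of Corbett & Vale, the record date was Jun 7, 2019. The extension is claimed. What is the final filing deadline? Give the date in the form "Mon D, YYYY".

From Jun 7, 2019, 30 calendar days later is Jul 7, 2019.
Jul 7, 2019 falls on a Sunday. Rolling to the next business day gives Jul 8, 2019, a Monday.
With the 60-day extension, Jul 8, 2019 becomes Sep 6, 2019.
Sep 6, 2019 (Friday) is already a business day.
So the filing is due Sep 6, 2019.

Sep 6, 2019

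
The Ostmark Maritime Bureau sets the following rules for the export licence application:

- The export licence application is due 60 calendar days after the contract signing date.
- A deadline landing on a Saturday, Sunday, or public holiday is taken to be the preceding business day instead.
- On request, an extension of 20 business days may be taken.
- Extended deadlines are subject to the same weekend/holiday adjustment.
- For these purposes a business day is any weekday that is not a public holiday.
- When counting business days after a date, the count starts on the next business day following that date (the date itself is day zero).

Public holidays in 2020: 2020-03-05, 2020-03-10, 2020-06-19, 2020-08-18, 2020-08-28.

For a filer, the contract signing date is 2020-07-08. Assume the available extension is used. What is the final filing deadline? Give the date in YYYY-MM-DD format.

2020-10-02

Adding 60 calendar days to 2020-07-08 gives 2020-09-06.
2020-09-06 is a Sunday, so it moves to the preceding business day, 2020-09-04 (Friday).
Counting 20 further business days from 2020-09-04 reaches 2020-10-02.
Since 2020-10-02 is a Friday and not a holiday, the date is unchanged.
The final due date is 2020-10-02.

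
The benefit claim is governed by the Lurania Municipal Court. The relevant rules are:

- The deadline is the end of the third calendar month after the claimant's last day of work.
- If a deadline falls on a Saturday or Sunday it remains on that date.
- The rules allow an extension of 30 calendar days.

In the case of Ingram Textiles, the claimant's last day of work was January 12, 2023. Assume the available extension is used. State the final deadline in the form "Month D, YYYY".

May 30, 2023

3 months after January 12, 2023 is April 2023; that month ends on April 30, 2023.
No adjustment is made for weekends or holidays, so April 30, 2023 stands.
The 30-calendar-day extension moves the deadline from April 30, 2023 to May 30, 2023.
No adjustment is made for weekends or holidays, so May 30, 2023 stands.
Deadline: May 30, 2023.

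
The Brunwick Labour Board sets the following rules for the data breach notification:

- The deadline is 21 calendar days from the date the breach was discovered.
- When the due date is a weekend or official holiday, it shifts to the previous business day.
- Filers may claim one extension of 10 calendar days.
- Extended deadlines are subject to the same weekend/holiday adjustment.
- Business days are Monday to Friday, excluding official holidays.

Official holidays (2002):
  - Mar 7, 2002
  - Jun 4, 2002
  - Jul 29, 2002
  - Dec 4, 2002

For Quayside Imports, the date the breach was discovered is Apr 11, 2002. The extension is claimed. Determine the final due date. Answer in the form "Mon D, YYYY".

May 10, 2002

21 calendar days after Apr 11, 2002 is May 2, 2002.
Since May 2, 2002 is a Thursday and not a holiday, the date is unchanged.
With the 10-day extension, May 2, 2002 becomes May 12, 2002.
Because May 12, 2002 is a Sunday, the deadline becomes May 10, 2002 (Friday).
Deadline: May 10, 2002.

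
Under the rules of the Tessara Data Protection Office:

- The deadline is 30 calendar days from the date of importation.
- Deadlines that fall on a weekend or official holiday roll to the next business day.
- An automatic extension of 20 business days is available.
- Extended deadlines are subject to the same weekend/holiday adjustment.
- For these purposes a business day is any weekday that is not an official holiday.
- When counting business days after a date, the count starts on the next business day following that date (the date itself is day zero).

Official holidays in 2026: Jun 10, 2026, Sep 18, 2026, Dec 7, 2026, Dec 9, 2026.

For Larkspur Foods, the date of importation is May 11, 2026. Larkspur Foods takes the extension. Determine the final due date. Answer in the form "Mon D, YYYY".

Jul 9, 2026

From May 11, 2026, 30 calendar days later is Jun 10, 2026.
Because Jun 10, 2026 is a listed holiday, the deadline becomes Jun 11, 2026 (Thursday).
Counting 20 further business days from Jun 11, 2026 reaches Jul 9, 2026.
Since Jul 9, 2026 is a Thursday and not a holiday, the date is unchanged.
Final deadline: Jul 9, 2026.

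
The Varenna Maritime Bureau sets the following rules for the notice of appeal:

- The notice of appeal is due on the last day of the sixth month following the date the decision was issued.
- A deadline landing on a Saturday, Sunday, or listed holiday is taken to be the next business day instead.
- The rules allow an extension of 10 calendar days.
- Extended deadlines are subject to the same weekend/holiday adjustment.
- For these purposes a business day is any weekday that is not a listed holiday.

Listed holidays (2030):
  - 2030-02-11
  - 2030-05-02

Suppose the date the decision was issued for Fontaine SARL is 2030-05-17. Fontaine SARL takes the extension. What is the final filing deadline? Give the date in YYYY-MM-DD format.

6 months after 2030-05-17 is November 2030; that month ends on 2030-11-30.
2030-11-30 falls on a Saturday. Rolling to the next business day gives 2030-12-02, a Monday.
Applying the 10-calendar-day extension: 2030-12-02 + 10 days = 2030-12-12.
2030-12-12 falls on a Thursday, which is a business day, so no adjustment is needed.
The final due date is 2030-12-12.

2030-12-12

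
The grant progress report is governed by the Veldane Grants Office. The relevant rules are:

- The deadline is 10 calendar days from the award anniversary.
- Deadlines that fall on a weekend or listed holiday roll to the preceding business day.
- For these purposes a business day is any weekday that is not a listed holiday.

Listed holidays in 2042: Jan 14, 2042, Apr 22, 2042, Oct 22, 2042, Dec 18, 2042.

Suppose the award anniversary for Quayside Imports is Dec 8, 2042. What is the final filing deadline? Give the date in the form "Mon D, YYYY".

Trigger date Dec 8, 2042 + 10 calendar days = Dec 18, 2042.
Dec 18, 2042 is a listed holiday, so it moves to the preceding business day, Dec 17, 2042 (Wednesday).
Final deadline: Dec 17, 2042.

Dec 17, 2042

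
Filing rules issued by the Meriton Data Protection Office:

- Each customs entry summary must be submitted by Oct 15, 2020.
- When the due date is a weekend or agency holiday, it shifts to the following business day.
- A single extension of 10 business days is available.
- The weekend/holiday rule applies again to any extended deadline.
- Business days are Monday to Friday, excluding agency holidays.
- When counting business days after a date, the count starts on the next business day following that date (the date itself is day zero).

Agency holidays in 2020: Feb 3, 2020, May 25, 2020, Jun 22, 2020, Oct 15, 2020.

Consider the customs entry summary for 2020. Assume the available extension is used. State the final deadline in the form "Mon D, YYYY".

The statutory due date is Oct 15, 2020.
Oct 15, 2020 falls on a listed holiday. Rolling to the next business day gives Oct 16, 2020, a Friday.
Applying the 10-business-day extension: 10 business days after Oct 16, 2020 is Oct 30, 2020.
Oct 30, 2020 (Friday) is already a business day.
So the filing is due Oct 30, 2020.

Oct 30, 2020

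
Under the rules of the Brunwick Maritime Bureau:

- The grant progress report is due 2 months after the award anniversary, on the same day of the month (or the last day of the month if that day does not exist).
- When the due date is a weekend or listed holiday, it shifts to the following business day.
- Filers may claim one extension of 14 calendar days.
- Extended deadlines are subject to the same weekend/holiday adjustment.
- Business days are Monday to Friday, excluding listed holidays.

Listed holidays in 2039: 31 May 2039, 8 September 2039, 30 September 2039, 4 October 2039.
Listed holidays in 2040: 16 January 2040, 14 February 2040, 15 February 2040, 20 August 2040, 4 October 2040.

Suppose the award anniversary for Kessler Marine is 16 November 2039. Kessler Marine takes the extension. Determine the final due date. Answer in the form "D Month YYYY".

2 months from 16 November 2039 is 16 January 2040.
16 January 2040 falls on a listed holiday. Rolling to the next business day gives 17 January 2040, a Tuesday.
Applying the 14-calendar-day extension: 17 January 2040 + 14 days = 31 January 2040.
31 January 2040 (Tuesday) is already a business day.
Final deadline: 31 January 2040.

31 January 2040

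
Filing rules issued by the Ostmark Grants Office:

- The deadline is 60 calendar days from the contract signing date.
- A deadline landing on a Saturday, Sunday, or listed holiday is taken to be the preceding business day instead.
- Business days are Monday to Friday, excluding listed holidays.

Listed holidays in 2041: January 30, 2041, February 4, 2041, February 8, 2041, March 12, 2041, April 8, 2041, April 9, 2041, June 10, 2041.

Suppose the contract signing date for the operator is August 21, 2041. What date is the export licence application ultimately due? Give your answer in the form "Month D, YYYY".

Adding 60 calendar days to August 21, 2041 gives October 20, 2041.
October 20, 2041 is a Sunday; the preceding business day is October 18, 2041 (Friday).
Deadline: October 18, 2041.

October 18, 2041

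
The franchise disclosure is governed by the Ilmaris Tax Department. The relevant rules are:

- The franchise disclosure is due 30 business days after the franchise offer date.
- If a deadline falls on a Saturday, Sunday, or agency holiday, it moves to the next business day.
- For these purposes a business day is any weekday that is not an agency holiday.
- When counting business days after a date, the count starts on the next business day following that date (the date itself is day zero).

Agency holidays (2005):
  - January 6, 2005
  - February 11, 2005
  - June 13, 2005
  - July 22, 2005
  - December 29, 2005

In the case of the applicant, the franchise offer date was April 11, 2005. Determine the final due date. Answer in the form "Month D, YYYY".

May 23, 2005

30 business days after April 11, 2005, excluding weekends and holidays, is May 23, 2005.
Since May 23, 2005 is a Monday and not a holiday, the date is unchanged.
Final deadline: May 23, 2005.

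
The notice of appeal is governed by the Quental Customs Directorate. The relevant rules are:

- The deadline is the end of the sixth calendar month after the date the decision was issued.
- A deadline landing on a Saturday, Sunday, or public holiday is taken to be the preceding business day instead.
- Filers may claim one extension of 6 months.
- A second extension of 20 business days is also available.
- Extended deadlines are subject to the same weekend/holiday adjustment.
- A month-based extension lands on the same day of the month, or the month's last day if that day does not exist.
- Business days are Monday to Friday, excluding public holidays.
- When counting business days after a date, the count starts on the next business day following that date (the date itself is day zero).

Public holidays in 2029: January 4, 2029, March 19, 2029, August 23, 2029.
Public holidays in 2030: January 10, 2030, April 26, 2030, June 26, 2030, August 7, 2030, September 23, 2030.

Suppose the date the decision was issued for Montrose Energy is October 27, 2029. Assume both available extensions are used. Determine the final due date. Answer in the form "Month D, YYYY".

November 27, 2030

6 months after October 27, 2029 is April 2030; that month ends on April 30, 2030.
April 30, 2030 (Tuesday) is already a business day.
Applying the 6 months extension: 6 months after April 30, 2030 is October 30, 2030.
October 30, 2030 (Wednesday) is already a business day.
Counting 20 further business days from October 30, 2030 reaches November 27, 2030.
November 27, 2030 is a Wednesday and not a listed holiday, so it stands.
Deadline: November 27, 2030.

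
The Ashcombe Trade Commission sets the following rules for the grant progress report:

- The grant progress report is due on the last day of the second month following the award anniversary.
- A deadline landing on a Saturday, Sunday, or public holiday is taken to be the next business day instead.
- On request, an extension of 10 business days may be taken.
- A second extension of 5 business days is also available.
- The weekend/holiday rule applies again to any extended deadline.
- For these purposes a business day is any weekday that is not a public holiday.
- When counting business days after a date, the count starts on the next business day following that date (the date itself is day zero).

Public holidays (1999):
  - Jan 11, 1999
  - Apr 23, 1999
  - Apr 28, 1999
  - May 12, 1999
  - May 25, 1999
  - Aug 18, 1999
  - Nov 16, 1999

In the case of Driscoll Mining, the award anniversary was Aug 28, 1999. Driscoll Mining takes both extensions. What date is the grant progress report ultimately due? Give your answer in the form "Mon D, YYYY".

Nov 23, 1999

2 months after Aug 28, 1999 falls in October 1999; the last day of that month is Oct 31, 1999.
Oct 31, 1999 is a Sunday, so it moves to the next business day, Nov 1, 1999 (Monday).
Counting 10 further business days from Nov 1, 1999 reaches Nov 15, 1999.
Nov 15, 1999 (Monday) is already a business day.
The 5-business-day extension runs from Nov 15, 1999 to Nov 23, 1999.
Since Nov 23, 1999 is a Tuesday and not a holiday, the date is unchanged.
So the filing is due Nov 23, 1999.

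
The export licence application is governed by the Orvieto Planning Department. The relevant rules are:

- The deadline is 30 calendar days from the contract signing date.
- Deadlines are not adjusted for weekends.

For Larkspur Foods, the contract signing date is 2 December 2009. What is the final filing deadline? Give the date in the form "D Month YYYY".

Trigger date 2 December 2009 + 30 calendar days = 1 January 2010.
1 January 2010 is a Friday; no weekend or holiday adjustment applies.
So the filing is due 1 January 2010.

1 January 2010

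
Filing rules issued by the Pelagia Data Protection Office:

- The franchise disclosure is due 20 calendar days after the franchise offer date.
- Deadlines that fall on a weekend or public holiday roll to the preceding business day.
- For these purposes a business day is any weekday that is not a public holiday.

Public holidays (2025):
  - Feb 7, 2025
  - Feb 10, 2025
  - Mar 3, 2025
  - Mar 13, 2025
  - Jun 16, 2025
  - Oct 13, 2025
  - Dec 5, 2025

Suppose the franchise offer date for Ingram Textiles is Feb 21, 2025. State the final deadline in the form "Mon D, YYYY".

From Feb 21, 2025, 20 calendar days later is Mar 13, 2025.
Mar 13, 2025 is a listed holiday; the preceding business day is Mar 12, 2025 (Wednesday).
The final due date is Mar 12, 2025.

Mar 12, 2025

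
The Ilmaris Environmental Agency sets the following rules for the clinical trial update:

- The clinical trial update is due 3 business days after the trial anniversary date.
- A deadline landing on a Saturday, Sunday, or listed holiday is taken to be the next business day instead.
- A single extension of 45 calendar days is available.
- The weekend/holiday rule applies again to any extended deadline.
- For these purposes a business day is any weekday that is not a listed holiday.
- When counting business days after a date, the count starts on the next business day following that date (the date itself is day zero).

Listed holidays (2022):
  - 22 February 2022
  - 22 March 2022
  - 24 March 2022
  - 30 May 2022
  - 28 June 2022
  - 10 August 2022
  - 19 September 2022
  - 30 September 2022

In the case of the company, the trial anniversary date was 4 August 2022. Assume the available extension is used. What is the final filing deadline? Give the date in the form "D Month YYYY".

23 September 2022

3 business days after 4 August 2022, excluding weekends and holidays, is 9 August 2022.
9 August 2022 falls on a Tuesday, which is a business day, so no adjustment is needed.
With the 45-day extension, 9 August 2022 becomes 23 September 2022.
23 September 2022 falls on a Friday, which is a business day, so no adjustment is needed.
The final due date is 23 September 2022.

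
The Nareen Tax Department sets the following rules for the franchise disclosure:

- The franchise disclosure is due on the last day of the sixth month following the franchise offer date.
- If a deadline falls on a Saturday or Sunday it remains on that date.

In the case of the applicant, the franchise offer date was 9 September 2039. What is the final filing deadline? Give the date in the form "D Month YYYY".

31 March 2040

6 months after 9 September 2039 is March 2040; that month ends on 31 March 2040.
No adjustment is made for weekends or holidays, so 31 March 2040 stands.
So the filing is due 31 March 2040.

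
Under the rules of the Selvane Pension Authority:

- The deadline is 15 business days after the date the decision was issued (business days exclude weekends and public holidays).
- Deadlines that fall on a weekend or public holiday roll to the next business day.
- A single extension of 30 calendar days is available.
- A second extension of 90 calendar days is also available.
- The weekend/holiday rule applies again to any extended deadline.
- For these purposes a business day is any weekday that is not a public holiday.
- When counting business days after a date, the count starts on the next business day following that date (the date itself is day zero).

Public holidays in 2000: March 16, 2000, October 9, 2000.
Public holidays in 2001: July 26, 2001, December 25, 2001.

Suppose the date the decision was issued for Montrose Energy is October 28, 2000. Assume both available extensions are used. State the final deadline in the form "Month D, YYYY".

15 business days after October 28, 2000, excluding weekends and holidays, is November 17, 2000.
Since November 17, 2000 is a Friday and not a holiday, the date is unchanged.
Add the 30 calendar-day extension to November 17, 2000: December 17, 2000.
Because December 17, 2000 is a Sunday, the deadline becomes December 18, 2000 (Monday).
With the 90-day extension, December 18, 2000 becomes March 18, 2001.
March 18, 2001 is a Sunday, so it moves to the next business day, March 19, 2001 (Monday).
So the filing is due March 19, 2001.

March 19, 2001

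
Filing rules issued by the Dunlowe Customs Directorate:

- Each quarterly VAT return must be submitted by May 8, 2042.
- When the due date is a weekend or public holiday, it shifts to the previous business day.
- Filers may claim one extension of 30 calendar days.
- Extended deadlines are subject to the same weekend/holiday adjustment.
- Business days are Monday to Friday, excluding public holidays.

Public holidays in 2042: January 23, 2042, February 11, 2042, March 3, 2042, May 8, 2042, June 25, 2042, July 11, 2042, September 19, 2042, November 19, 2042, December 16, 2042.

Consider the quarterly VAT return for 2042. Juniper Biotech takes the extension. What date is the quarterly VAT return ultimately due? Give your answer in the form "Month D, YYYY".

June 6, 2042

The stated deadline is May 8, 2042.
May 8, 2042 is a listed holiday, so it moves to the preceding business day, May 7, 2042 (Wednesday).
The 30-calendar-day extension moves the deadline from May 7, 2042 to June 6, 2042.
June 6, 2042 falls on a Friday, which is a business day, so no adjustment is needed.
Final deadline: June 6, 2042.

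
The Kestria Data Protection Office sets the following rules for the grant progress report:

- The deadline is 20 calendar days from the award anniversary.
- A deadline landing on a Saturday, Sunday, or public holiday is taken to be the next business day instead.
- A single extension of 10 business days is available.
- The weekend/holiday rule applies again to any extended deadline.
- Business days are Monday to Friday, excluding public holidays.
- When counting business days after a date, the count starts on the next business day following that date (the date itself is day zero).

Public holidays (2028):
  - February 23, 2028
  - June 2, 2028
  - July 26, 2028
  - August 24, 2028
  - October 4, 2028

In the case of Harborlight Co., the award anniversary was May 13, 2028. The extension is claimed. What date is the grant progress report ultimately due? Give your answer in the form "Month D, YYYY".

Trigger date May 13, 2028 + 20 calendar days = June 2, 2028.
June 2, 2028 falls on a listed holiday. Rolling to the next business day gives June 5, 2028, a Monday.
Applying the 10-business-day extension: 10 business days after June 5, 2028 is June 19, 2028.
June 19, 2028 is a Monday and not a listed holiday, so it stands.
Deadline: June 19, 2028.

June 19, 2028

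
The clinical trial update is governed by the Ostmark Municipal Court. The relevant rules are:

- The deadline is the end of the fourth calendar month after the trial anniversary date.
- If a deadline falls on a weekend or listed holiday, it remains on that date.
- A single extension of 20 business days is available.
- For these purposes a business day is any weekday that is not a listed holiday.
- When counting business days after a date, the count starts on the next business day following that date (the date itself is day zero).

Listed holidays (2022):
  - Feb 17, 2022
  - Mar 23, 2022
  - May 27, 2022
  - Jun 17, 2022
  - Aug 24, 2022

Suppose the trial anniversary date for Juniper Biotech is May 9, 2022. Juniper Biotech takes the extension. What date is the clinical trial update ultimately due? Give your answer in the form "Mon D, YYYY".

Oct 28, 2022

4 months after May 9, 2022 is September 2022; that month ends on Sep 30, 2022.
Sep 30, 2022 falls on a Friday. The rules make no weekend/holiday allowance, so it remains Sep 30, 2022.
Counting 20 further business days from Sep 30, 2022 reaches Oct 28, 2022.
No adjustment is made for weekends or holidays, so Oct 28, 2022 stands.
The final due date is Oct 28, 2022.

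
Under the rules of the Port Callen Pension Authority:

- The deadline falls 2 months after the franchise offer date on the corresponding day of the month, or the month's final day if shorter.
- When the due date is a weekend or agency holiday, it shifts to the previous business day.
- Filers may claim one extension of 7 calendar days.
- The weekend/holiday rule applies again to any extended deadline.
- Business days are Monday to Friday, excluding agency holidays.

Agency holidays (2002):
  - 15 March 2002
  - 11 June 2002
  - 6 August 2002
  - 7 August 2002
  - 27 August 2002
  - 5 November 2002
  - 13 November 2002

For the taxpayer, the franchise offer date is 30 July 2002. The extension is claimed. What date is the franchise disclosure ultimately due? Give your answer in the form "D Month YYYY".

7 October 2002

Moving 2 months forward from 30 July 2002 on the corresponding day gives 30 September 2002.
Since 30 September 2002 is a Monday and not a holiday, the date is unchanged.
The 7-calendar-day extension moves the deadline from 30 September 2002 to 7 October 2002.
7 October 2002 is a Monday and not a listed holiday, so it stands.
Final deadline: 7 October 2002.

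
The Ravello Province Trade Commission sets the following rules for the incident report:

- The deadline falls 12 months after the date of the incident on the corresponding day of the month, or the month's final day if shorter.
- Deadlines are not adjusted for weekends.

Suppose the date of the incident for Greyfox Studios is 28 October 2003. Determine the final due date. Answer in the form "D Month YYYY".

28 October 2004

12 months after 28 October 2003, on the same day of the month, is 28 October 2004.
28 October 2004 is a Thursday; no weekend or holiday adjustment applies.
Deadline: 28 October 2004.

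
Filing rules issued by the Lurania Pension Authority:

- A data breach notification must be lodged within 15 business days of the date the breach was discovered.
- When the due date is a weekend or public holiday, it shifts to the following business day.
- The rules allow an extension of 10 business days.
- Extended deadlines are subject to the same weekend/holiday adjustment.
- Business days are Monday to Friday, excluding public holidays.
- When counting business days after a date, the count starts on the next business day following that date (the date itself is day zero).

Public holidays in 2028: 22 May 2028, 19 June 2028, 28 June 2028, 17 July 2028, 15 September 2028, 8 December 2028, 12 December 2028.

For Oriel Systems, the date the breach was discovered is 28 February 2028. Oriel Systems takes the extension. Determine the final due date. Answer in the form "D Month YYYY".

3 April 2028

Counting 15 business days after 28 February 2028 (skipping weekends and listed holidays) reaches 20 March 2028.
Since 20 March 2028 is a Monday and not a holiday, the date is unchanged.
Counting 10 further business days from 20 March 2028 reaches 3 April 2028.
3 April 2028 (Monday) is already a business day.
So the filing is due 3 April 2028.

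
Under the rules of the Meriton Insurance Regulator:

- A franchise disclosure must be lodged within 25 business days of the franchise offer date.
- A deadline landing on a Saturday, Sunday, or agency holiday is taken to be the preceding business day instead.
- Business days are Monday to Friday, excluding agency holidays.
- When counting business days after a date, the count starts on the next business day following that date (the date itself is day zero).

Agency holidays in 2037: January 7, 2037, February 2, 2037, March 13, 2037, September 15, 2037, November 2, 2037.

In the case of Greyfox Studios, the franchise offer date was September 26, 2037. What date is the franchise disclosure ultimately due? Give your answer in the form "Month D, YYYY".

25 business days after September 26, 2037, excluding weekends and holidays, is October 30, 2037.
October 30, 2037 (Friday) is already a business day.
Final deadline: October 30, 2037.

October 30, 2037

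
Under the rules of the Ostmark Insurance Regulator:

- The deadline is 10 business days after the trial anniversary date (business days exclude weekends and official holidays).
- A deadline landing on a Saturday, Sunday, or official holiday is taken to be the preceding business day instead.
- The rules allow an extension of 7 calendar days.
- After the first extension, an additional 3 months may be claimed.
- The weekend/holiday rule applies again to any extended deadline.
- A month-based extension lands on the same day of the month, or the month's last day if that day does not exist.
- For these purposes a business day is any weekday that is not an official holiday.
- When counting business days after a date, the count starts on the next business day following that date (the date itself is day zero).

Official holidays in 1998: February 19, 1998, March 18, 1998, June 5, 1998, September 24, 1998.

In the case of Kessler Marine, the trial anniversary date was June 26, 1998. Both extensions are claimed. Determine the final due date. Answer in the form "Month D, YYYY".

Starting the day after June 26, 1998 and counting 10 business days lands on July 10, 1998.
July 10, 1998 falls on a Friday, which is a business day, so no adjustment is needed.
The 7-calendar-day extension moves the deadline from July 10, 1998 to July 17, 1998.
July 17, 1998 falls on a Friday, which is a business day, so no adjustment is needed.
Applying the 3 months extension: 3 months after July 17, 1998 is October 17, 1998.
October 17, 1998 falls on a Saturday. Rolling to the preceding business day gives October 16, 1998, a Friday.
The final due date is October 16, 1998.

October 16, 1998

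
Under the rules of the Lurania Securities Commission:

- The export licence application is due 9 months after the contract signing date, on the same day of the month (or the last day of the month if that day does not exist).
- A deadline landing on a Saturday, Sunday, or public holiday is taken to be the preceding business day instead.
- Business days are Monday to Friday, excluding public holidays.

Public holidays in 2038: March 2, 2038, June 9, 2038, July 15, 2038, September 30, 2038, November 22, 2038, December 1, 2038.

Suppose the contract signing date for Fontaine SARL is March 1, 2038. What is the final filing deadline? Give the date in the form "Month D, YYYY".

November 30, 2038

9 months after March 1, 2038, on the same day of the month, is December 1, 2038.
December 1, 2038 falls on a listed holiday. Rolling to the preceding business day gives November 30, 2038, a Tuesday.
So the filing is due November 30, 2038.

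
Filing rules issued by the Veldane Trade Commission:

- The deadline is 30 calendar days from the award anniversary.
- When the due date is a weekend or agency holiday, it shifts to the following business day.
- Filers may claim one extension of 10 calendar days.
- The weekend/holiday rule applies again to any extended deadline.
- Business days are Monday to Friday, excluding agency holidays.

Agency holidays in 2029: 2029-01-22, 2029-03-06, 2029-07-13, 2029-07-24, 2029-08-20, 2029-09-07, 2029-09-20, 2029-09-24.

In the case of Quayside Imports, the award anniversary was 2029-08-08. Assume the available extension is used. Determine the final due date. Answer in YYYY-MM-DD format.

2029-09-21

From 2029-08-08, 30 calendar days later is 2029-09-07.
2029-09-07 falls on a listed holiday. Rolling to the next business day gives 2029-09-10, a Monday.
The 10-calendar-day extension moves the deadline from 2029-09-10 to 2029-09-20.
2029-09-20 falls on a listed holiday. Rolling to the next business day gives 2029-09-21, a Friday.
Deadline: 2029-09-21.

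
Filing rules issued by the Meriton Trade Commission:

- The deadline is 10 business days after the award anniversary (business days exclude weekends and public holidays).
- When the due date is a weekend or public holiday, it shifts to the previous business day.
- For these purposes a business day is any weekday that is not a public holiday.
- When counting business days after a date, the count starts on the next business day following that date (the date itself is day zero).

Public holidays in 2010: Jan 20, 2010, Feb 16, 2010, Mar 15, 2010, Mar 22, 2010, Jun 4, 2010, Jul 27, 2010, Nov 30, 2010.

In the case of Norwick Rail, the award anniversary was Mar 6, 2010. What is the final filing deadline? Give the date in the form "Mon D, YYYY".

Starting the day after Mar 6, 2010 and counting 10 business days lands on Mar 23, 2010.
Mar 23, 2010 is a Tuesday and not a listed holiday, so it stands.
So the filing is due Mar 23, 2010.

Mar 23, 2010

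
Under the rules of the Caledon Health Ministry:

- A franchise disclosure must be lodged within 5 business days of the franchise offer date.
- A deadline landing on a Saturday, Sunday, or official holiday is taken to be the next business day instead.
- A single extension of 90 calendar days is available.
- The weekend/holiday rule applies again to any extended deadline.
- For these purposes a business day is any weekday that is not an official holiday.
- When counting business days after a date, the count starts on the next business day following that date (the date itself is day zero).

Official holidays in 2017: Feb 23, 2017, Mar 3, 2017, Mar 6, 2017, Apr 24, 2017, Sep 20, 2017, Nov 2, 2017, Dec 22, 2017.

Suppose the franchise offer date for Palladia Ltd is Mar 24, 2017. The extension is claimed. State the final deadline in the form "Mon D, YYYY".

Jun 29, 2017

Starting the day after Mar 24, 2017 and counting 5 business days lands on Mar 31, 2017.
Since Mar 31, 2017 is a Friday and not a holiday, the date is unchanged.
The 90-calendar-day extension moves the deadline from Mar 31, 2017 to Jun 29, 2017.
Jun 29, 2017 (Thursday) is already a business day.
So the filing is due Jun 29, 2017.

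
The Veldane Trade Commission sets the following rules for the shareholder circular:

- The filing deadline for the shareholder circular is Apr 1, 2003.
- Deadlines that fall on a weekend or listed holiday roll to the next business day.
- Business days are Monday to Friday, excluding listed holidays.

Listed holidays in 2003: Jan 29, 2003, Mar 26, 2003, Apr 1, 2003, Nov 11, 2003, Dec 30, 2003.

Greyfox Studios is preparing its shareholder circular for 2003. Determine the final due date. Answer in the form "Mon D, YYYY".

The stated deadline is Apr 1, 2003.
Apr 1, 2003 is a listed holiday, so it moves to the next business day, Apr 2, 2003 (Wednesday).
So the filing is due Apr 2, 2003.

Apr 2, 2003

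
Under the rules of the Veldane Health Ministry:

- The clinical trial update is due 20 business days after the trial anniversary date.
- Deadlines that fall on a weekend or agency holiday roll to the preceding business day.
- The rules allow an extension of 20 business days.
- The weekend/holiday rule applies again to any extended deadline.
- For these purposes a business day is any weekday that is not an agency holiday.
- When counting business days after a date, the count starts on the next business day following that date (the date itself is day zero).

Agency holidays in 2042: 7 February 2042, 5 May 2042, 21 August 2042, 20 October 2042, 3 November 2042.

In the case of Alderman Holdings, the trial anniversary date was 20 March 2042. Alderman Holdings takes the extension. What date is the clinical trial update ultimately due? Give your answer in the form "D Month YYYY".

16 May 2042

20 business days after 20 March 2042, excluding weekends and holidays, is 17 April 2042.
17 April 2042 is a Thursday and not a listed holiday, so it stands.
Counting 20 further business days from 17 April 2042 reaches 16 May 2042.
Since 16 May 2042 is a Friday and not a holiday, the date is unchanged.
So the filing is due 16 May 2042.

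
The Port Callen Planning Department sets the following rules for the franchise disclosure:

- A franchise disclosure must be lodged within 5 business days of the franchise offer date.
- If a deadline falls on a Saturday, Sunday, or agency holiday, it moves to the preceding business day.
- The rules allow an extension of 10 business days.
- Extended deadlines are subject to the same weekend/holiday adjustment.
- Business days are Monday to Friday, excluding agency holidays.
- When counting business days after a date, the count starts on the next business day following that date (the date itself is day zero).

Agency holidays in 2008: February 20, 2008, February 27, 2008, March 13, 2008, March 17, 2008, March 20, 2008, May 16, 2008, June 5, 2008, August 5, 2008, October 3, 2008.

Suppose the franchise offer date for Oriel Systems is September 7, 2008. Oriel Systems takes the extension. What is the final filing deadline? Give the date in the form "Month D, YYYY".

Starting the day after September 7, 2008 and counting 5 business days lands on September 12, 2008.
September 12, 2008 falls on a Friday, which is a business day, so no adjustment is needed.
The 10-business-day extension runs from September 12, 2008 to September 26, 2008.
September 26, 2008 is a Friday and not a listed holiday, so it stands.
So the filing is due September 26, 2008.

September 26, 2008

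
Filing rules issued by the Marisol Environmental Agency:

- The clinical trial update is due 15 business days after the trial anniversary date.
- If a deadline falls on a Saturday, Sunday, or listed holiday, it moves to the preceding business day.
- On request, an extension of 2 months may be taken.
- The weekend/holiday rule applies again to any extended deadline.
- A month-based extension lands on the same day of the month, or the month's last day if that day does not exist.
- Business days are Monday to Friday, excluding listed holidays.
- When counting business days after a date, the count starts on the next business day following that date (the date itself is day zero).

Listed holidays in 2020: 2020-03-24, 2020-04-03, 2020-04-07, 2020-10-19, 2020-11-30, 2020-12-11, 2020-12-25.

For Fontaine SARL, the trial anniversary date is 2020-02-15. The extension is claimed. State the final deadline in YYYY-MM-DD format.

Counting 15 business days after 2020-02-15 (skipping weekends and listed holidays) reaches 2020-03-06.
Since 2020-03-06 is a Friday and not a holiday, the date is unchanged.
The 2 months extension carries 2020-03-06 to 2020-05-06.
2020-05-06 is a Wednesday and not a listed holiday, so it stands.
The final due date is 2020-05-06.

2020-05-06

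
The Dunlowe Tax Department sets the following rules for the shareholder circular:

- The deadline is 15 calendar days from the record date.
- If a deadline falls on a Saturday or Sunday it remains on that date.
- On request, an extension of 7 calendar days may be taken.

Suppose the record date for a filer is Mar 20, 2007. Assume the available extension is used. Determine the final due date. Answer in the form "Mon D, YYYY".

Apr 11, 2007

Adding 15 calendar days to Mar 20, 2007 gives Apr 4, 2007.
Apr 4, 2007 falls on a Wednesday. The rules make no weekend/holiday allowance, so it remains Apr 4, 2007.
Applying the 7-calendar-day extension: Apr 4, 2007 + 7 days = Apr 11, 2007.
Apr 11, 2007 falls on a Wednesday. The rules make no weekend/holiday allowance, so it remains Apr 11, 2007.
Deadline: Apr 11, 2007.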